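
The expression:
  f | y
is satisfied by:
  {y: True, f: True}
  {y: True, f: False}
  {f: True, y: False}


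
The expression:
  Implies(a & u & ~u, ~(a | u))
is always true.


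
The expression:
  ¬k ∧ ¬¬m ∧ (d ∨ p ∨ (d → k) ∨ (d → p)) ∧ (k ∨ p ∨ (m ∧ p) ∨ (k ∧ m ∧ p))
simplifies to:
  m ∧ p ∧ ¬k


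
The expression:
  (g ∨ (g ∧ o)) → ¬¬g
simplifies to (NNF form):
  True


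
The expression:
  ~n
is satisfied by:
  {n: False}


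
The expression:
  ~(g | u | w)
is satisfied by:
  {g: False, u: False, w: False}


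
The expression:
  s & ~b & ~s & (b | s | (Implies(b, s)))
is never true.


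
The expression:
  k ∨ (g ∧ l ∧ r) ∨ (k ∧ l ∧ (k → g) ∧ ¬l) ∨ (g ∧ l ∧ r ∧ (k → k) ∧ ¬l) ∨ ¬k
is always true.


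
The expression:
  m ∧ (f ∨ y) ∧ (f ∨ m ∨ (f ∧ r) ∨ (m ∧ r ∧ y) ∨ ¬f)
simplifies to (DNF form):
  (f ∧ m) ∨ (m ∧ y)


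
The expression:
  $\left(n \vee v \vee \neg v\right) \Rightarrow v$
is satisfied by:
  {v: True}


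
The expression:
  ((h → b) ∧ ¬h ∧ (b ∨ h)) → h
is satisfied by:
  {h: True, b: False}
  {b: False, h: False}
  {b: True, h: True}


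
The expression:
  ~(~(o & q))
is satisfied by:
  {o: True, q: True}


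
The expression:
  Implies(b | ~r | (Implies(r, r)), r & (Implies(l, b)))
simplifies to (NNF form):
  r & (b | ~l)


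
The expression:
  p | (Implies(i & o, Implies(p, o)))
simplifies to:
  True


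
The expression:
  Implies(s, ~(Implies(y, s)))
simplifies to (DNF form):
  ~s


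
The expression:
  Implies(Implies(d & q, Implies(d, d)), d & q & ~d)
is never true.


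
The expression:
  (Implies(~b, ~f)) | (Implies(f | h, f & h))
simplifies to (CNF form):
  b | h | ~f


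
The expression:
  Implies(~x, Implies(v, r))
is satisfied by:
  {r: True, x: True, v: False}
  {r: True, v: False, x: False}
  {x: True, v: False, r: False}
  {x: False, v: False, r: False}
  {r: True, x: True, v: True}
  {r: True, v: True, x: False}
  {x: True, v: True, r: False}


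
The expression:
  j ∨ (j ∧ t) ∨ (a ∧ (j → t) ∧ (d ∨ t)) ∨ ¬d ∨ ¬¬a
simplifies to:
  a ∨ j ∨ ¬d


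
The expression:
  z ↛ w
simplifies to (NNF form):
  z ∧ ¬w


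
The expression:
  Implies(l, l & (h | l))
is always true.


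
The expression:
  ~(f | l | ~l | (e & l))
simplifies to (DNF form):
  False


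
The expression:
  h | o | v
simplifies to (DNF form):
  h | o | v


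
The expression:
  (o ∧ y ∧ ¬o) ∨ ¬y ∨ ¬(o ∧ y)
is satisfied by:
  {o: False, y: False}
  {y: True, o: False}
  {o: True, y: False}


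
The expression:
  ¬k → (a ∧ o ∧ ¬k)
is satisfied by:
  {k: True, o: True, a: True}
  {k: True, o: True, a: False}
  {k: True, a: True, o: False}
  {k: True, a: False, o: False}
  {o: True, a: True, k: False}


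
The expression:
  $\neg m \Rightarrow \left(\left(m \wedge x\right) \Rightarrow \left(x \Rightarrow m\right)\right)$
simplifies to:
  $\text{True}$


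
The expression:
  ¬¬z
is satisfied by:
  {z: True}


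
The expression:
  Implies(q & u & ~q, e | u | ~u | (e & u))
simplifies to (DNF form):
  True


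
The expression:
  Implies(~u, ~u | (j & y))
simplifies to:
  True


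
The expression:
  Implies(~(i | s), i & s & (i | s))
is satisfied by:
  {i: True, s: True}
  {i: True, s: False}
  {s: True, i: False}


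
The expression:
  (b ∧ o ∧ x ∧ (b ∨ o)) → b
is always true.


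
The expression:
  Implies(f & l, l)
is always true.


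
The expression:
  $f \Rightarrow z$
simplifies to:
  $z \vee \neg f$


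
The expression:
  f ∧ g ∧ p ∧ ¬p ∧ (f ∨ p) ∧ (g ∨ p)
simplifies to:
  False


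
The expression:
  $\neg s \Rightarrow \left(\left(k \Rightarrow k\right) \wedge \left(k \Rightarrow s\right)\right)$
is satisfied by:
  {s: True, k: False}
  {k: False, s: False}
  {k: True, s: True}


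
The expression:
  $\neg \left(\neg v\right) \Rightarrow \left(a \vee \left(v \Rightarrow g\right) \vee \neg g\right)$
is always true.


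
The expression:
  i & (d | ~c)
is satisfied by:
  {d: True, i: True, c: False}
  {i: True, c: False, d: False}
  {d: True, c: True, i: True}


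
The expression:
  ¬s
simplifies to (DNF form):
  ¬s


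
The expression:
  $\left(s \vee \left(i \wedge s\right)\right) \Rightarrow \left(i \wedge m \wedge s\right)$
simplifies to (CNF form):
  $\left(i \vee \neg s\right) \wedge \left(m \vee \neg s\right)$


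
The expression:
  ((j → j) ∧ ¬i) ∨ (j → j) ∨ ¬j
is always true.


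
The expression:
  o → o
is always true.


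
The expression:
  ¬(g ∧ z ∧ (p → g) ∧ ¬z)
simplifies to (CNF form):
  True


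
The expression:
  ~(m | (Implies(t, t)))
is never true.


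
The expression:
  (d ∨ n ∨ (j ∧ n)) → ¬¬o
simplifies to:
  o ∨ (¬d ∧ ¬n)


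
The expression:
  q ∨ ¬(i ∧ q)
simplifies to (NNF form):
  True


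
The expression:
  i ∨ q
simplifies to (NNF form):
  i ∨ q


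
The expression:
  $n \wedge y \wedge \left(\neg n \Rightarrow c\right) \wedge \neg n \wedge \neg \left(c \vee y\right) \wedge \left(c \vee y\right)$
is never true.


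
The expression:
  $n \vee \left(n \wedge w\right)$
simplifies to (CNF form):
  $n$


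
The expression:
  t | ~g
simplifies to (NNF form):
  t | ~g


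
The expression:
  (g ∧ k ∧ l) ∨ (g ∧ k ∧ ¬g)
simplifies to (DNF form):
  g ∧ k ∧ l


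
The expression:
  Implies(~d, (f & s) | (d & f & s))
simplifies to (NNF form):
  d | (f & s)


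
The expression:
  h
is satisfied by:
  {h: True}


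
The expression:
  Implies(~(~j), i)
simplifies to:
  i | ~j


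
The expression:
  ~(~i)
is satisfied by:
  {i: True}


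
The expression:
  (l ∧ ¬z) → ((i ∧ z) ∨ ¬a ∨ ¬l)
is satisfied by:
  {z: True, l: False, a: False}
  {l: False, a: False, z: False}
  {a: True, z: True, l: False}
  {a: True, l: False, z: False}
  {z: True, l: True, a: False}
  {l: True, z: False, a: False}
  {a: True, l: True, z: True}


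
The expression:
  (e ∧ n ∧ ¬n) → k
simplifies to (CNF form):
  True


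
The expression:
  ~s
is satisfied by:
  {s: False}


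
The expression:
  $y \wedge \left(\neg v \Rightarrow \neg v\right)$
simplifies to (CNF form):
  $y$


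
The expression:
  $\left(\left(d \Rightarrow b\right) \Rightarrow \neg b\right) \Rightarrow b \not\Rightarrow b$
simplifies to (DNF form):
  $b$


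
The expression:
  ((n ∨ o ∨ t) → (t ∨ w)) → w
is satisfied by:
  {w: True, n: True, o: True, t: False}
  {w: True, n: True, o: False, t: False}
  {w: True, o: True, n: False, t: False}
  {w: True, o: False, n: False, t: False}
  {t: True, w: True, n: True, o: True}
  {t: True, w: True, n: True, o: False}
  {t: True, w: True, n: False, o: True}
  {t: True, w: True, n: False, o: False}
  {n: True, o: True, w: False, t: False}
  {n: True, w: False, o: False, t: False}
  {o: True, w: False, n: False, t: False}


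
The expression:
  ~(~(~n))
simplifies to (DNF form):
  ~n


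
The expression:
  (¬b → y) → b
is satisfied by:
  {b: True, y: False}
  {y: False, b: False}
  {y: True, b: True}


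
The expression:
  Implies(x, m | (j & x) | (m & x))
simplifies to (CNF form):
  j | m | ~x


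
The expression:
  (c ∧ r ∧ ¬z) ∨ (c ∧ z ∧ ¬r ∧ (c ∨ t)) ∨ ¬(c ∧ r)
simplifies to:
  ¬c ∨ ¬r ∨ ¬z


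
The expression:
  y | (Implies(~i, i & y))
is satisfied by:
  {i: True, y: True}
  {i: True, y: False}
  {y: True, i: False}


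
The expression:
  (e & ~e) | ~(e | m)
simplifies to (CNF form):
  ~e & ~m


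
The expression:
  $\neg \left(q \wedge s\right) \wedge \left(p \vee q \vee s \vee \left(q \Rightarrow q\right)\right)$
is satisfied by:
  {s: False, q: False}
  {q: True, s: False}
  {s: True, q: False}


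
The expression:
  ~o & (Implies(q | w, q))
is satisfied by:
  {q: True, o: False, w: False}
  {o: False, w: False, q: False}
  {q: True, w: True, o: False}


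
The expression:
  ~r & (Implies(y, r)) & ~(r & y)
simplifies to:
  ~r & ~y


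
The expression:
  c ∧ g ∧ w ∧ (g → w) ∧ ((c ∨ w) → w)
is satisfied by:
  {c: True, w: True, g: True}


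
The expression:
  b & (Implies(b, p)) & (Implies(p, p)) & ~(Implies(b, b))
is never true.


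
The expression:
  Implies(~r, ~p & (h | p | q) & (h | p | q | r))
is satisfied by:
  {r: True, q: True, h: True, p: False}
  {r: True, q: True, h: False, p: False}
  {r: True, h: True, q: False, p: False}
  {r: True, h: False, q: False, p: False}
  {r: True, p: True, q: True, h: True}
  {r: True, p: True, q: True, h: False}
  {r: True, p: True, q: False, h: True}
  {r: True, p: True, q: False, h: False}
  {q: True, h: True, r: False, p: False}
  {q: True, r: False, h: False, p: False}
  {h: True, r: False, q: False, p: False}


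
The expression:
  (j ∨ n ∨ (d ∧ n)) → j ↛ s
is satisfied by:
  {s: False, j: False, n: False}
  {j: True, s: False, n: False}
  {n: True, j: True, s: False}
  {s: True, j: False, n: False}


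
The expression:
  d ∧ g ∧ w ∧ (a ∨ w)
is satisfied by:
  {w: True, d: True, g: True}


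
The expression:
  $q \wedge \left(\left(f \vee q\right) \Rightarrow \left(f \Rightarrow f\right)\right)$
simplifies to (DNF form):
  $q$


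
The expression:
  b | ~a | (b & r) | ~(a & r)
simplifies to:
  b | ~a | ~r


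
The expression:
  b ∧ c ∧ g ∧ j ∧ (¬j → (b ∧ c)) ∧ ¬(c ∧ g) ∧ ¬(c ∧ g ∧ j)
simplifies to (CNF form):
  False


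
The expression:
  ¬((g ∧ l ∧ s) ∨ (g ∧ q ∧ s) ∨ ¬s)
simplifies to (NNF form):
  s ∧ (¬g ∨ ¬l) ∧ (¬g ∨ ¬q)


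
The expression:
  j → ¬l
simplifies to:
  ¬j ∨ ¬l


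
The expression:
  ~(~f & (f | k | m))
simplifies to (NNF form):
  f | (~k & ~m)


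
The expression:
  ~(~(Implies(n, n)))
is always true.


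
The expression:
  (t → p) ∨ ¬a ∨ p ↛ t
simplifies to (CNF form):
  p ∨ ¬a ∨ ¬t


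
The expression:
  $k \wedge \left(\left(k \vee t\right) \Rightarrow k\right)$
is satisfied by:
  {k: True}


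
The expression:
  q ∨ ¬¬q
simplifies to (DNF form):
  q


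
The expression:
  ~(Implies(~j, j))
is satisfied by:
  {j: False}


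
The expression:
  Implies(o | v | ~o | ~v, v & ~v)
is never true.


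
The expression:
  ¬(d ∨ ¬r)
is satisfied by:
  {r: True, d: False}


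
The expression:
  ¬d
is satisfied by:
  {d: False}


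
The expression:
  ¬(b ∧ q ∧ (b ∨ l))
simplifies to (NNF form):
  ¬b ∨ ¬q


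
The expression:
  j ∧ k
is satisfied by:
  {j: True, k: True}


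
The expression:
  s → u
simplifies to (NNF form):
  u ∨ ¬s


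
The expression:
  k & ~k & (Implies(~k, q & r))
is never true.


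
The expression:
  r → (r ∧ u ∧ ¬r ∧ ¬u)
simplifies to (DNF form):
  ¬r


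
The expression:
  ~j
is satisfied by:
  {j: False}


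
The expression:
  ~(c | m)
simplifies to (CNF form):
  ~c & ~m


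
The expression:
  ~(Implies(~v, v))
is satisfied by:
  {v: False}


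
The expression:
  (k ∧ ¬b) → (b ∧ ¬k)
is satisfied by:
  {b: True, k: False}
  {k: False, b: False}
  {k: True, b: True}


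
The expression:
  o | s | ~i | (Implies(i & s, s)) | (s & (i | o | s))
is always true.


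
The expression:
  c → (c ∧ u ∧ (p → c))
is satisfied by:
  {u: True, c: False}
  {c: False, u: False}
  {c: True, u: True}


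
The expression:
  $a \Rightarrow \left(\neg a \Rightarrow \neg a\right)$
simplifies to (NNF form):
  $\text{True}$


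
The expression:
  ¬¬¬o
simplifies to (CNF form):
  ¬o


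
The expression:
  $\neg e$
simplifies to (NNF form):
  $\neg e$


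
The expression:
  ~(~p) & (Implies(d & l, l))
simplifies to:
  p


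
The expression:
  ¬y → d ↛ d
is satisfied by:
  {y: True}


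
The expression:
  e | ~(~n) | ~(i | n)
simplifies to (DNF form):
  e | n | ~i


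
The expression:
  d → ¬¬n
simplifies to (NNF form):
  n ∨ ¬d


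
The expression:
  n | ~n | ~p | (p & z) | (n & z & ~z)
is always true.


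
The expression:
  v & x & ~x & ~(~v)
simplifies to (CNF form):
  False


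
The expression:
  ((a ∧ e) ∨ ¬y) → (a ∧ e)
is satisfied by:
  {y: True, e: True, a: True}
  {y: True, e: True, a: False}
  {y: True, a: True, e: False}
  {y: True, a: False, e: False}
  {e: True, a: True, y: False}


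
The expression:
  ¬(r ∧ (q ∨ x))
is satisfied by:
  {q: False, r: False, x: False}
  {x: True, q: False, r: False}
  {q: True, x: False, r: False}
  {x: True, q: True, r: False}
  {r: True, x: False, q: False}


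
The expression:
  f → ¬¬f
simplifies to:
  True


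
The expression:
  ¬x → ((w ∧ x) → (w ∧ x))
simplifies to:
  True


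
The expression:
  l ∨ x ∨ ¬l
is always true.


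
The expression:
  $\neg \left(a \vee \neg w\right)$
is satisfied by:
  {w: True, a: False}


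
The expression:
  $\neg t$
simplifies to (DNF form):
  $\neg t$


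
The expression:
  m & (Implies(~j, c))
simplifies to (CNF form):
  m & (c | j)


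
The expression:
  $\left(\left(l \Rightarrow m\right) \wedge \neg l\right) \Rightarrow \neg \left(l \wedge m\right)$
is always true.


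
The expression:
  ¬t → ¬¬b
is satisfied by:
  {b: True, t: True}
  {b: True, t: False}
  {t: True, b: False}


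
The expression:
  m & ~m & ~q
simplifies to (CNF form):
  False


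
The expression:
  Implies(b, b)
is always true.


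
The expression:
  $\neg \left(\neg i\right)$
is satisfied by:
  {i: True}


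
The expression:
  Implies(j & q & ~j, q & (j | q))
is always true.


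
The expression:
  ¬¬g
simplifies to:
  g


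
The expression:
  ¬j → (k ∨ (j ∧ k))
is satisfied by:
  {k: True, j: True}
  {k: True, j: False}
  {j: True, k: False}


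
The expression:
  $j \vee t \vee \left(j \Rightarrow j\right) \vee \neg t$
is always true.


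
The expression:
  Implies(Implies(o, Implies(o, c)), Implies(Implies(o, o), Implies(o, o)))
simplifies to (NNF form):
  True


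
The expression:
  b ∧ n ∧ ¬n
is never true.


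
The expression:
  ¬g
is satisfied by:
  {g: False}


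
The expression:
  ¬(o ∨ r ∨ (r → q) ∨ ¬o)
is never true.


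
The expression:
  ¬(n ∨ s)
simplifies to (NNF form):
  ¬n ∧ ¬s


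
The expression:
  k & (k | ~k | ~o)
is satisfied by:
  {k: True}


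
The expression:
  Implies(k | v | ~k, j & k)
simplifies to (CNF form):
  j & k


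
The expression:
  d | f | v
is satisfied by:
  {d: True, v: True, f: True}
  {d: True, v: True, f: False}
  {d: True, f: True, v: False}
  {d: True, f: False, v: False}
  {v: True, f: True, d: False}
  {v: True, f: False, d: False}
  {f: True, v: False, d: False}


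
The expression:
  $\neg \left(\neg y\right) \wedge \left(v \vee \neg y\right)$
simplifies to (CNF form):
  $v \wedge y$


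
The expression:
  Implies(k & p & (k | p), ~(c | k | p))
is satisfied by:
  {p: False, k: False}
  {k: True, p: False}
  {p: True, k: False}


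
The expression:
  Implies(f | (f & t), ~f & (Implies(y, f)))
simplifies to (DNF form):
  ~f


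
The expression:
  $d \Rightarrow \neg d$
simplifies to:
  $\neg d$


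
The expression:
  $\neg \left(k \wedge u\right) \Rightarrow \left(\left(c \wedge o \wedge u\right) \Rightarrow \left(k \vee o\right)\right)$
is always true.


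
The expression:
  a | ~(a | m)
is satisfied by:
  {a: True, m: False}
  {m: False, a: False}
  {m: True, a: True}


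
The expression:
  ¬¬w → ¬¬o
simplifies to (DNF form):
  o ∨ ¬w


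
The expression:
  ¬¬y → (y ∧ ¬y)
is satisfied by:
  {y: False}


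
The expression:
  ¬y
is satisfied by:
  {y: False}


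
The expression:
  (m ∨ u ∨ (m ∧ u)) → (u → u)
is always true.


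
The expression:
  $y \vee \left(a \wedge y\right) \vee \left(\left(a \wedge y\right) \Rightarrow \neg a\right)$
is always true.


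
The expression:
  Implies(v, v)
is always true.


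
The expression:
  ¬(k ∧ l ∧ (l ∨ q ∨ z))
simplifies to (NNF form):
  ¬k ∨ ¬l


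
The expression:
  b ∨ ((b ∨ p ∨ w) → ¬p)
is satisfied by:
  {b: True, p: False}
  {p: False, b: False}
  {p: True, b: True}


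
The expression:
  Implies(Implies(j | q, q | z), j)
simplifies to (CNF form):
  j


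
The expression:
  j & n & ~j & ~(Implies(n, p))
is never true.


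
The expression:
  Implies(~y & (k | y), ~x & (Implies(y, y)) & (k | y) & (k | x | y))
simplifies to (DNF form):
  y | ~k | ~x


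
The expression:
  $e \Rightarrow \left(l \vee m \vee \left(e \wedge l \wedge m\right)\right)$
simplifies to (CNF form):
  $l \vee m \vee \neg e$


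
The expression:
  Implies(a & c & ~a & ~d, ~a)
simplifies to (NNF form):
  True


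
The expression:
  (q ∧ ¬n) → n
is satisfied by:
  {n: True, q: False}
  {q: False, n: False}
  {q: True, n: True}


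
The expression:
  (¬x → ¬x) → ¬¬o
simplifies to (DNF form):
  o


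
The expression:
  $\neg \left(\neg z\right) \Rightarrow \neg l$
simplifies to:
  $\neg l \vee \neg z$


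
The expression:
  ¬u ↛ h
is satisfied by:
  {h: True, u: False}
  {u: False, h: False}
  {u: True, h: True}


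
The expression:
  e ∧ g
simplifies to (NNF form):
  e ∧ g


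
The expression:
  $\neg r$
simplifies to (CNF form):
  $\neg r$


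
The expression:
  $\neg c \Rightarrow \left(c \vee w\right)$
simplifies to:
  $c \vee w$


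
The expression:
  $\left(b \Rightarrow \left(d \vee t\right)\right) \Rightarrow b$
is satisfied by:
  {b: True}


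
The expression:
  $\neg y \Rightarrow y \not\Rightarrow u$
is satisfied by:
  {y: True}


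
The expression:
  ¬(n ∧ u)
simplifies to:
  ¬n ∨ ¬u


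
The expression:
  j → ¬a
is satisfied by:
  {a: False, j: False}
  {j: True, a: False}
  {a: True, j: False}


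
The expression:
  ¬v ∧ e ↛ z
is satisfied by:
  {e: True, v: False, z: False}


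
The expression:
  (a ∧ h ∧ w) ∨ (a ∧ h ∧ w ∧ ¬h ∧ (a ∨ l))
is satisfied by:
  {a: True, h: True, w: True}


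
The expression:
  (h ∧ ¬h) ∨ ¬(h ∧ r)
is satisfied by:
  {h: False, r: False}
  {r: True, h: False}
  {h: True, r: False}


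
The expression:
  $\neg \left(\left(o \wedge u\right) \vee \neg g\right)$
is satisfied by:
  {g: True, u: False, o: False}
  {g: True, o: True, u: False}
  {g: True, u: True, o: False}


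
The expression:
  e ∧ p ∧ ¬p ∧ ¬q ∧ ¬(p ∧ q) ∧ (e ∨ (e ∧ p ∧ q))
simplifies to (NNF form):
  False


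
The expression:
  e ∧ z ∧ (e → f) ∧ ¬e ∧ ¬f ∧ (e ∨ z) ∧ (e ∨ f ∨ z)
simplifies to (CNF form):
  False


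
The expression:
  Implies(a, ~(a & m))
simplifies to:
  ~a | ~m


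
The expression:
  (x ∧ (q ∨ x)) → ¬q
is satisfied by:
  {q: False, x: False}
  {x: True, q: False}
  {q: True, x: False}


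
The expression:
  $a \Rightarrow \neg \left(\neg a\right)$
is always true.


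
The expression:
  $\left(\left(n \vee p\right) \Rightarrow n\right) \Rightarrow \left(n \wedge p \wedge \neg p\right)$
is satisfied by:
  {p: True, n: False}


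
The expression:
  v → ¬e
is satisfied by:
  {v: False, e: False}
  {e: True, v: False}
  {v: True, e: False}


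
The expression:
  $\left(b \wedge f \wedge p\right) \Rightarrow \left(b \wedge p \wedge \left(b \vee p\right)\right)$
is always true.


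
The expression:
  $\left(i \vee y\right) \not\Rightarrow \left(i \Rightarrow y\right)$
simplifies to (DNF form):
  $i \wedge \neg y$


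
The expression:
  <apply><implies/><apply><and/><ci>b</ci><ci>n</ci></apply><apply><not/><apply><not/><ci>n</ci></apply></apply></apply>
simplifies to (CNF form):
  <true/>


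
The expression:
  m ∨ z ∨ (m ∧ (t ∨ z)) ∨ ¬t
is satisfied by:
  {m: True, z: True, t: False}
  {m: True, z: False, t: False}
  {z: True, m: False, t: False}
  {m: False, z: False, t: False}
  {m: True, t: True, z: True}
  {m: True, t: True, z: False}
  {t: True, z: True, m: False}


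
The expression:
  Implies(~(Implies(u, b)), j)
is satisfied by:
  {b: True, j: True, u: False}
  {b: True, j: False, u: False}
  {j: True, b: False, u: False}
  {b: False, j: False, u: False}
  {b: True, u: True, j: True}
  {b: True, u: True, j: False}
  {u: True, j: True, b: False}


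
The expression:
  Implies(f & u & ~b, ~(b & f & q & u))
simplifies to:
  True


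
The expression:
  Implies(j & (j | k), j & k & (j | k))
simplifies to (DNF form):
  k | ~j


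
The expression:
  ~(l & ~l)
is always true.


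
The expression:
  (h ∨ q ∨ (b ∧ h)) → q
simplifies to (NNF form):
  q ∨ ¬h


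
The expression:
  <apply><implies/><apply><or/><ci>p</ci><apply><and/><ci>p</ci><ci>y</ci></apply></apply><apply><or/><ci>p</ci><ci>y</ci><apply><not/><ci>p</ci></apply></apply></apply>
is always true.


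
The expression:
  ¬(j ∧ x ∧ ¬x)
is always true.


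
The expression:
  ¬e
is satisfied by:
  {e: False}


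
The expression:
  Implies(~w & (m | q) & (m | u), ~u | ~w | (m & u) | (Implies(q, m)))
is always true.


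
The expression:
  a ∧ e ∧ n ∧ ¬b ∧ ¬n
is never true.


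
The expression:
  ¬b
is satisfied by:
  {b: False}


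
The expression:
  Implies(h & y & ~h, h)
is always true.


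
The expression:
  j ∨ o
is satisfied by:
  {o: True, j: True}
  {o: True, j: False}
  {j: True, o: False}


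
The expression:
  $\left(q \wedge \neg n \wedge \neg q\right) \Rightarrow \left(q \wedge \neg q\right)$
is always true.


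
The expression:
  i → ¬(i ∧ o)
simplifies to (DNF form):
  ¬i ∨ ¬o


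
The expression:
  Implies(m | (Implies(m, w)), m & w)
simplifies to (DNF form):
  m & w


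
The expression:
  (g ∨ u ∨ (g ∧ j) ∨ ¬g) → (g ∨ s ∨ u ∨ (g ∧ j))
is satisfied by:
  {u: True, g: True, s: True}
  {u: True, g: True, s: False}
  {u: True, s: True, g: False}
  {u: True, s: False, g: False}
  {g: True, s: True, u: False}
  {g: True, s: False, u: False}
  {s: True, g: False, u: False}


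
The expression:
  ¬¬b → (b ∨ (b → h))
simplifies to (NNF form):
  True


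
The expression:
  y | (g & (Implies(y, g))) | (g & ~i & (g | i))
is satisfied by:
  {y: True, g: True}
  {y: True, g: False}
  {g: True, y: False}


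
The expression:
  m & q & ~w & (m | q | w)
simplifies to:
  m & q & ~w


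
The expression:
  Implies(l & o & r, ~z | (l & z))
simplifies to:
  True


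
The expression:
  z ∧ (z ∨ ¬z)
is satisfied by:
  {z: True}


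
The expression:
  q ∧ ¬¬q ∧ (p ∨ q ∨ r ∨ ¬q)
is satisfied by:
  {q: True}


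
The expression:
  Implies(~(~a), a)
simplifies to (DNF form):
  True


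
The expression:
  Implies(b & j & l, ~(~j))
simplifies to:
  True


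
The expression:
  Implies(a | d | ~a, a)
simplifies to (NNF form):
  a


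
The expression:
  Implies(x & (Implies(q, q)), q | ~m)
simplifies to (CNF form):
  q | ~m | ~x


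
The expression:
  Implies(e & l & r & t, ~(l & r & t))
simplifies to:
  ~e | ~l | ~r | ~t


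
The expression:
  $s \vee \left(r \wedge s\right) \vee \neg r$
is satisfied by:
  {s: True, r: False}
  {r: False, s: False}
  {r: True, s: True}


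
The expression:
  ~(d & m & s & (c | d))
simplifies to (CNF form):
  ~d | ~m | ~s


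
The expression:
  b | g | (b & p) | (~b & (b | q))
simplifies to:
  b | g | q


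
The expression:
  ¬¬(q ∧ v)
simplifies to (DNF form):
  q ∧ v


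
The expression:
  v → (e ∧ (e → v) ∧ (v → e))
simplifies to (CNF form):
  e ∨ ¬v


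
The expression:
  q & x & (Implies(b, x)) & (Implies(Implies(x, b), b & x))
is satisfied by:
  {x: True, q: True}


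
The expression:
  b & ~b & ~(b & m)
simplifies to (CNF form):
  False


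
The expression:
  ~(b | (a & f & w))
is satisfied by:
  {b: False, w: False, a: False, f: False}
  {f: True, b: False, w: False, a: False}
  {a: True, b: False, w: False, f: False}
  {f: True, a: True, b: False, w: False}
  {w: True, f: False, b: False, a: False}
  {f: True, w: True, b: False, a: False}
  {a: True, w: True, f: False, b: False}


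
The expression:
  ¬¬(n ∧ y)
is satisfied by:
  {y: True, n: True}


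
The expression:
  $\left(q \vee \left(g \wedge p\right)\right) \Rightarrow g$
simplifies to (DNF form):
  $g \vee \neg q$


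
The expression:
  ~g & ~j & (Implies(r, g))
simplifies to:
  ~g & ~j & ~r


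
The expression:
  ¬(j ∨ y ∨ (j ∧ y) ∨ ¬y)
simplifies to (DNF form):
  False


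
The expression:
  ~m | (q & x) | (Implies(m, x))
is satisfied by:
  {x: True, m: False}
  {m: False, x: False}
  {m: True, x: True}


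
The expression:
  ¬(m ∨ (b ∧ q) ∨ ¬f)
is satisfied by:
  {f: True, q: False, b: False, m: False}
  {f: True, b: True, q: False, m: False}
  {f: True, q: True, b: False, m: False}


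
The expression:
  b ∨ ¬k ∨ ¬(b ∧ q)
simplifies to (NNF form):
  True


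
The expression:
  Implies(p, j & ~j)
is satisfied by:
  {p: False}


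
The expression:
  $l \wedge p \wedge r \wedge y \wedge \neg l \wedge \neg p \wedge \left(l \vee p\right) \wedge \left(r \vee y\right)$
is never true.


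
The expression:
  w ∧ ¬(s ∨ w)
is never true.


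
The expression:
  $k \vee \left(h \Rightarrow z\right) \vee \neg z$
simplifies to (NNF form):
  $\text{True}$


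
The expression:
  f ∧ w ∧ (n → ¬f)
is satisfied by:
  {w: True, f: True, n: False}


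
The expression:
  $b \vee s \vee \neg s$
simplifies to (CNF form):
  $\text{True}$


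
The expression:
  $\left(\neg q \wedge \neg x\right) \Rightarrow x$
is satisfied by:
  {x: True, q: True}
  {x: True, q: False}
  {q: True, x: False}


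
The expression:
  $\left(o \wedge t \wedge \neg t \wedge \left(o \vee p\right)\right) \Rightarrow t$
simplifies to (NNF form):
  $\text{True}$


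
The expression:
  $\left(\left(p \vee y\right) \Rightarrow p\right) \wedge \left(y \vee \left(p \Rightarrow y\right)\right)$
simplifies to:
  $\left(p \wedge y\right) \vee \left(\neg p \wedge \neg y\right)$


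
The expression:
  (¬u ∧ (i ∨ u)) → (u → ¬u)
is always true.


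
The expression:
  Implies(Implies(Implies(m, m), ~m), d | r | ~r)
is always true.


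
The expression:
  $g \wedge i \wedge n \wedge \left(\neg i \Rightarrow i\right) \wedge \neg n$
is never true.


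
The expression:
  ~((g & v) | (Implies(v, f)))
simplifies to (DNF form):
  v & ~f & ~g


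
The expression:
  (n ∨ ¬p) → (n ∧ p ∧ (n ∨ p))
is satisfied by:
  {p: True}


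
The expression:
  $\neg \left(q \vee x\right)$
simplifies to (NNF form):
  $\neg q \wedge \neg x$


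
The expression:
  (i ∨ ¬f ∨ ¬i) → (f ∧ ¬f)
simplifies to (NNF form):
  False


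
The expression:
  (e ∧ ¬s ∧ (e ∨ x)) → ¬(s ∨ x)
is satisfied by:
  {s: True, e: False, x: False}
  {e: False, x: False, s: False}
  {s: True, x: True, e: False}
  {x: True, e: False, s: False}
  {s: True, e: True, x: False}
  {e: True, s: False, x: False}
  {s: True, x: True, e: True}


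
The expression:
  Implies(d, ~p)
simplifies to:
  ~d | ~p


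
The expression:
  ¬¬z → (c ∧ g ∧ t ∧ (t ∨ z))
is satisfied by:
  {t: True, g: True, c: True, z: False}
  {t: True, g: True, c: False, z: False}
  {t: True, c: True, g: False, z: False}
  {t: True, c: False, g: False, z: False}
  {g: True, c: True, t: False, z: False}
  {g: True, t: False, c: False, z: False}
  {g: False, c: True, t: False, z: False}
  {g: False, t: False, c: False, z: False}
  {t: True, z: True, g: True, c: True}


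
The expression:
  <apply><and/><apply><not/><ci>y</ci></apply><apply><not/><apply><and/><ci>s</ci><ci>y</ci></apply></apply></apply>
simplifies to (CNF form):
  <apply><not/><ci>y</ci></apply>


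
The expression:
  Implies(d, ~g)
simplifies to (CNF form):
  ~d | ~g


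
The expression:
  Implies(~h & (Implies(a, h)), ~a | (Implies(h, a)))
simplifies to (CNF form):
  True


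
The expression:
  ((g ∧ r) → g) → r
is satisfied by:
  {r: True}


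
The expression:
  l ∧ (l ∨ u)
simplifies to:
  l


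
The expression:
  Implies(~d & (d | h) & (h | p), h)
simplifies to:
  True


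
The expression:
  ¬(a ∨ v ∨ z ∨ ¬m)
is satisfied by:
  {m: True, v: False, z: False, a: False}


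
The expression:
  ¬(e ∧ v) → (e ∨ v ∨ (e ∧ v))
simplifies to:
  e ∨ v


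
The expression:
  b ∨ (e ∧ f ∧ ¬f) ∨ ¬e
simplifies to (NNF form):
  b ∨ ¬e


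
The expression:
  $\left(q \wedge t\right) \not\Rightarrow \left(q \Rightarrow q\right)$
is never true.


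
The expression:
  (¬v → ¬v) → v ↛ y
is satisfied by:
  {v: True, y: False}


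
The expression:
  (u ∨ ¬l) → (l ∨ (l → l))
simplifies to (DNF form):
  True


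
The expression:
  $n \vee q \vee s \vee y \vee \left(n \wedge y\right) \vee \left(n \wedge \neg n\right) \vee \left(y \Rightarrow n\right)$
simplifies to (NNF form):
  $\text{True}$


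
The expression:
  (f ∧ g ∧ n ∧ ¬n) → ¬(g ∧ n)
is always true.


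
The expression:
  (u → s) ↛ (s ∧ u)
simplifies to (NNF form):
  ¬u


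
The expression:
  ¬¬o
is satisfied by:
  {o: True}


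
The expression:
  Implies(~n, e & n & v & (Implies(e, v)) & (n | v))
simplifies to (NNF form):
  n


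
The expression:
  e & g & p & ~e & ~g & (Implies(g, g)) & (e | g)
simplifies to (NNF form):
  False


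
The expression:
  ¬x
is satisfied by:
  {x: False}


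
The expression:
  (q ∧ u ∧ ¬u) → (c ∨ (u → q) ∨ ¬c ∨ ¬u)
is always true.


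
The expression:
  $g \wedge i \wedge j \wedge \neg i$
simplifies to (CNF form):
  $\text{False}$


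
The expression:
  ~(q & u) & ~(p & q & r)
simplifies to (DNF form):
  ~q | (~p & ~u) | (~r & ~u)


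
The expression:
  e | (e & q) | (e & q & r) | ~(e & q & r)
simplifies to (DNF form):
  True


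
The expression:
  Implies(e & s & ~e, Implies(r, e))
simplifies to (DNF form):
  True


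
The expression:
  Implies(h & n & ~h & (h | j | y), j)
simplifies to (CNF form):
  True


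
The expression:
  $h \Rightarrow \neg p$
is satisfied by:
  {p: False, h: False}
  {h: True, p: False}
  {p: True, h: False}


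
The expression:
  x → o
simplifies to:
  o ∨ ¬x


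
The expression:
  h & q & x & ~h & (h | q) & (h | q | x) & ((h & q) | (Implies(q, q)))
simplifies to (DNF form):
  False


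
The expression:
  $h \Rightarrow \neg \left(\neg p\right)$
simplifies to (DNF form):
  $p \vee \neg h$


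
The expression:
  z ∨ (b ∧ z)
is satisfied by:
  {z: True}


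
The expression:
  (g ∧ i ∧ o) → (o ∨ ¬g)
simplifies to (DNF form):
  True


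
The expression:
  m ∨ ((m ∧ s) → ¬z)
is always true.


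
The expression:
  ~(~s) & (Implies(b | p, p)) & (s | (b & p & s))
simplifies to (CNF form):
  s & (p | ~b)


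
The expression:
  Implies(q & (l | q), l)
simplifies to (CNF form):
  l | ~q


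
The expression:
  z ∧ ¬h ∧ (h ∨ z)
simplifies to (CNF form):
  z ∧ ¬h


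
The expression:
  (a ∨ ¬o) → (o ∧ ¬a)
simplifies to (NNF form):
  o ∧ ¬a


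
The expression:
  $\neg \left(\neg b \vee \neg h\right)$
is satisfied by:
  {h: True, b: True}


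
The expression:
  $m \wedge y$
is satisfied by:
  {m: True, y: True}


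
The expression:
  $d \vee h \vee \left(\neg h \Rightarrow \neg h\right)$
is always true.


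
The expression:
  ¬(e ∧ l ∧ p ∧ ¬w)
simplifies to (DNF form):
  w ∨ ¬e ∨ ¬l ∨ ¬p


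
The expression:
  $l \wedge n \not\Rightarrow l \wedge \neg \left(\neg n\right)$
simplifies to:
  $\text{False}$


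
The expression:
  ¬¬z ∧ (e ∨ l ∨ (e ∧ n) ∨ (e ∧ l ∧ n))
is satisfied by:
  {z: True, l: True, e: True}
  {z: True, l: True, e: False}
  {z: True, e: True, l: False}


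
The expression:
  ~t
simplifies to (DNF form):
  ~t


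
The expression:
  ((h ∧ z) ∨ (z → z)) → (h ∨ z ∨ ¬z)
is always true.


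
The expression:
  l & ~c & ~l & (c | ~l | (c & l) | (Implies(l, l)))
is never true.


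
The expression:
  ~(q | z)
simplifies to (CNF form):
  ~q & ~z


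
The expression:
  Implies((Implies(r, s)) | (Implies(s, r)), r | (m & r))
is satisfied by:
  {r: True}


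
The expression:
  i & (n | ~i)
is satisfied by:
  {i: True, n: True}


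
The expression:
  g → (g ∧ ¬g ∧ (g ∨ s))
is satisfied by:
  {g: False}


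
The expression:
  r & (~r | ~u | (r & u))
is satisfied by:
  {r: True}


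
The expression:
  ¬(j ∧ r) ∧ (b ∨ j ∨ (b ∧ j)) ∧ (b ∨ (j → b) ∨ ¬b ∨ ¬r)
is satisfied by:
  {b: True, r: False, j: False}
  {j: True, b: True, r: False}
  {j: True, b: False, r: False}
  {r: True, b: True, j: False}


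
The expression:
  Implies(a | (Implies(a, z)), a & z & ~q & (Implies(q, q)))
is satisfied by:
  {a: True, z: True, q: False}


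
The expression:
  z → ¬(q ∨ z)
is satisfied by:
  {z: False}


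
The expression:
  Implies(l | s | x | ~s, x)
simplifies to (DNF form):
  x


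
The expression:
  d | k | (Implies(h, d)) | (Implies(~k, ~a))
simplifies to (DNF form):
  d | k | ~a | ~h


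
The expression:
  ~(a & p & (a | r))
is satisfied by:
  {p: False, a: False}
  {a: True, p: False}
  {p: True, a: False}


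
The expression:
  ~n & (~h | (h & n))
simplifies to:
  ~h & ~n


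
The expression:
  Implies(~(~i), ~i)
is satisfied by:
  {i: False}


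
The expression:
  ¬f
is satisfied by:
  {f: False}


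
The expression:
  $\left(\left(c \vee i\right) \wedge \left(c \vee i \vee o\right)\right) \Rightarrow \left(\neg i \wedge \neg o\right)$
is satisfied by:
  {i: False, c: False, o: False}
  {o: True, i: False, c: False}
  {c: True, i: False, o: False}


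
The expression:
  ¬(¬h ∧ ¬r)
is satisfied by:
  {r: True, h: True}
  {r: True, h: False}
  {h: True, r: False}


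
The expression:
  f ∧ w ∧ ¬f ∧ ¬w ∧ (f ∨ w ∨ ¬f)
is never true.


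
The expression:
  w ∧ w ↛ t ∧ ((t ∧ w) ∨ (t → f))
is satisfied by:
  {w: True, t: False}


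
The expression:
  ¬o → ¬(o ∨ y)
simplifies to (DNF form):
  o ∨ ¬y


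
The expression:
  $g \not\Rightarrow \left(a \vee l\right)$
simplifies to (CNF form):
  $g \wedge \neg a \wedge \neg l$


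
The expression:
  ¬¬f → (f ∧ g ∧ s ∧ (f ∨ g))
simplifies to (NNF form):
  (g ∧ s) ∨ ¬f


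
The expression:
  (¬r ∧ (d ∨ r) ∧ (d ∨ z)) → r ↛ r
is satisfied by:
  {r: True, d: False}
  {d: False, r: False}
  {d: True, r: True}


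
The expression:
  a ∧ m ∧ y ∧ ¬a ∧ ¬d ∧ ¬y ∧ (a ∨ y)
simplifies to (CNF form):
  False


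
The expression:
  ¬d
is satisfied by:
  {d: False}


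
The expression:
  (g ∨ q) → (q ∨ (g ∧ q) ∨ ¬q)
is always true.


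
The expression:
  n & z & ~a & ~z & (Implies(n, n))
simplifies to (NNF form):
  False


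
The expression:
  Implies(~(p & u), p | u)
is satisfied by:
  {u: True, p: True}
  {u: True, p: False}
  {p: True, u: False}


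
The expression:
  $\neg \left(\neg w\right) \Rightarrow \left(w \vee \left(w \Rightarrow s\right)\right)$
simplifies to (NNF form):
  $\text{True}$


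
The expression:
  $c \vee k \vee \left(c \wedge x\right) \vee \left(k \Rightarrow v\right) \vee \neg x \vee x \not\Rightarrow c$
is always true.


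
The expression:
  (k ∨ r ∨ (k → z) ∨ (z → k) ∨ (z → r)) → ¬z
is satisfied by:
  {z: False}


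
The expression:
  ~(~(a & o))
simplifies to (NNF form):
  a & o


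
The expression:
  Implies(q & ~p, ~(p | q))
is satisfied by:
  {p: True, q: False}
  {q: False, p: False}
  {q: True, p: True}


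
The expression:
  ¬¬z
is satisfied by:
  {z: True}


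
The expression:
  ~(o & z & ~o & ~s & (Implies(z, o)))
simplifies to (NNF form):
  True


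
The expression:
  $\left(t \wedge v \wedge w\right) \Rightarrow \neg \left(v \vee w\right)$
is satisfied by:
  {w: False, v: False, t: False}
  {t: True, w: False, v: False}
  {v: True, w: False, t: False}
  {t: True, v: True, w: False}
  {w: True, t: False, v: False}
  {t: True, w: True, v: False}
  {v: True, w: True, t: False}


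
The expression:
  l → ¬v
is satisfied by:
  {l: False, v: False}
  {v: True, l: False}
  {l: True, v: False}


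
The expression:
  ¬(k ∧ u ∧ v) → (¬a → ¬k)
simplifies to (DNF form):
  a ∨ (u ∧ v) ∨ ¬k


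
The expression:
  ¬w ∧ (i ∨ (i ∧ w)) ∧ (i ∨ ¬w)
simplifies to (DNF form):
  i ∧ ¬w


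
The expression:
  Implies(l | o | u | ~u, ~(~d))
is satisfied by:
  {d: True}


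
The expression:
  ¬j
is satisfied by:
  {j: False}


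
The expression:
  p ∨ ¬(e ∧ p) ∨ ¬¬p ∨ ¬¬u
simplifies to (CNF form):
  True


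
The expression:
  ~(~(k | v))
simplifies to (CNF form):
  k | v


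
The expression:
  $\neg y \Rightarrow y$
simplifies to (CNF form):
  $y$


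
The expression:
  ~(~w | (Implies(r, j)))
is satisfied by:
  {r: True, w: True, j: False}


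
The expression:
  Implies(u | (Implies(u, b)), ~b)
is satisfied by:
  {b: False}


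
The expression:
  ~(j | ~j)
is never true.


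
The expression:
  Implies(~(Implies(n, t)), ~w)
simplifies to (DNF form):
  t | ~n | ~w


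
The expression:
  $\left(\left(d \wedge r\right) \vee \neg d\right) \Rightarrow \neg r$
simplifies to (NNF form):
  $\neg r$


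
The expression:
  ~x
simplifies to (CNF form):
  ~x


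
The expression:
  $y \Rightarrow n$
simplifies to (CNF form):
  $n \vee \neg y$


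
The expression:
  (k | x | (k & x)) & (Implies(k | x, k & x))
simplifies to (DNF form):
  k & x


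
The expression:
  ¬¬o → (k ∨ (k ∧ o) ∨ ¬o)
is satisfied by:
  {k: True, o: False}
  {o: False, k: False}
  {o: True, k: True}
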